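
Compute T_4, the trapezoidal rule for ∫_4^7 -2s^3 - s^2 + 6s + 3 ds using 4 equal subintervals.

Δs = (7 − 4)/4 = 0.75.
f(4) = -117, f(4.75) = -205.40625, f(5.5) = -327, f(6.25) = -486.84375, f(7) = -690.
T_4 = (Δs/2)·[f(s_0) + 2f(s_1) + 2f(s_2) + 2f(s_3) + f(s_4)].
Sum = -1067.0625.

-1067.0625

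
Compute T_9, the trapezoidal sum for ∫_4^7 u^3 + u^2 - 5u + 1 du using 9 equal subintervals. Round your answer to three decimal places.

550.722

Δu = (7 − 4)/9 = 1/3.
f(4) = 61, f(13/3) = 2146/27, f(14/3) = 2729/27, f(5) = 126, f(16/3) = 4171/27, f(17/3) = 5042/27, f(6) = 223, f(19/3) = 7114/27, f(20/3) = 8327/27, f(7) = 358.
T_9 = (Δu/2)·[f(u_0) + 2f(u_1) + ... + 2f(u_{8}) + f(u_9)].
Sum ≈ 550.722.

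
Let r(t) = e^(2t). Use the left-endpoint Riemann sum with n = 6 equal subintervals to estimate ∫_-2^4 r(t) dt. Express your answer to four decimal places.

Δt = (4 − (-2))/6 = 1.
Left endpoints: -2, -1, 0, 1, 2, 3.
r(-2) ≈ 0.0183, r(-1) ≈ 0.1353, r(0) ≈ 1.0000, r(1) ≈ 7.3891, r(2) ≈ 54.5982, r(3) ≈ 403.4288.
Sum = Δt · [r(-2) + r(-1) + r(0) + ...].
Sum ≈ 466.5697.

466.5697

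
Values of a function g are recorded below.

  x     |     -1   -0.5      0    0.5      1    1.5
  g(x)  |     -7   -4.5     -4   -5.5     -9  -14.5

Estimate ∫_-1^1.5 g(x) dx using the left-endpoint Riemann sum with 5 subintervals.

Δx = 0.5.
Sum = 0.5·[(-7) + (-4.5) + (-4) + (-5.5) + (-9)] = -15.

-15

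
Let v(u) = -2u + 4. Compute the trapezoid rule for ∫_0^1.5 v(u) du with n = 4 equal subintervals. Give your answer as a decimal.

Δu = (1.5 − 0)/4 = 0.375.
v(0) = 4, v(0.375) = 3.25, v(0.75) = 2.5, v(1.125) = 1.75, v(1.5) = 1.
T_4 = (Δu/2)·[v(u_0) + 2v(u_1) + 2v(u_2) + 2v(u_3) + v(u_4)].
Sum = 3.75.

3.75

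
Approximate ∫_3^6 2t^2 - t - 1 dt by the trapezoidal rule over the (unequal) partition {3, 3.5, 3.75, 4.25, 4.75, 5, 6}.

Subinterval widths: 0.5, 0.25, 0.5, 0.5, 0.25, 1.
f(3) = 14, f(3.5) = 20, f(3.75) = 23.375, f(4.25) = 30.875, f(4.75) = 39.375, f(5) = 44, f(6) = 65.
On each subinterval the trapezoid contributes (Δt_i/2)·[f(t_{i-1}) + f(t_i)].
Sum = 109.96875.

109.96875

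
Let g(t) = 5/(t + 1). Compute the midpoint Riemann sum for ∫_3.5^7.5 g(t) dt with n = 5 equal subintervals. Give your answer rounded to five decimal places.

Δt = (7.5 − 3.5)/5 = 0.8.
Midpoints: 3.9, 4.7, 5.5, 6.3, 7.1.
g(3.9) = 50/49, g(4.7) = 50/57, g(5.5) = 10/13, g(6.3) = 50/73, g(7.1) = 50/81.
Sum = Δt · [g(3.9) + g(4.7) + g(5.5) + g(6.3) + g(7.1)].
Sum ≈ 3.17524.

3.17524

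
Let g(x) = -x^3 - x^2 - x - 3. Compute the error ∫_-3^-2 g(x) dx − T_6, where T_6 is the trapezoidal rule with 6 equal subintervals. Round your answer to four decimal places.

-0.0301

Exact integral: ∫_-3^-2 g(x) dx ≈ 9.416667.
T_6 ≈ 9.446759.
Error ≈ 9.416667 − 9.446759 ≈ -0.0301.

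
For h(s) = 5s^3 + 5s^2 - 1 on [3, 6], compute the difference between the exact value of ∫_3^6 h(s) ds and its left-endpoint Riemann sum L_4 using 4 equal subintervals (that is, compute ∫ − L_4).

384.609375

Exact integral: ∫_3^6 h(s) ds = 1830.75.
L_4 = 1446.140625.
Error = 1830.75 − 1446.140625 = 384.609375.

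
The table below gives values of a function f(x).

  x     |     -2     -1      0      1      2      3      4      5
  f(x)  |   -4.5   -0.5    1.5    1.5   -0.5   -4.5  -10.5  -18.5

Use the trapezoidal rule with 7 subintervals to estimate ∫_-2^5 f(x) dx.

Δx = 1.
T_7 = (1/2)·[(-4.5) + 2·(-0.5) + 2·1.5 + 2·1.5 + 2·(-0.5) + 2·(-4.5) + 2·(-10.5) + (-18.5)] = -24.5.

-24.5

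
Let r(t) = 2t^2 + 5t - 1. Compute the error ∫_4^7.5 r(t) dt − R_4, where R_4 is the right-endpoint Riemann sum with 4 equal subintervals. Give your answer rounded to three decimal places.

-43.768

Exact integral: ∫_4^7.5 r(t) dt ≈ 335.70833.
R_4 = 379.4765625.
Error ≈ 335.70833 − 379.4765625 ≈ -43.768.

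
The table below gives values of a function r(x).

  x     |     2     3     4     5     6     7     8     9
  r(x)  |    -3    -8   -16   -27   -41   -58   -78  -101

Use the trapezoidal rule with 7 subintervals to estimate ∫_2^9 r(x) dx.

-280

Δx = 1.
T_7 = (1/2)·[(-3) + 2·(-8) + 2·(-16) + 2·(-27) + 2·(-41) + 2·(-58) + 2·(-78) + (-101)] = -280.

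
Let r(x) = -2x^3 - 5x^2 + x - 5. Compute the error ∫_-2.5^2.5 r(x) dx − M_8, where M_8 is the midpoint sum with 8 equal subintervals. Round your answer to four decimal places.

Exact integral: ∫_-2.5^2.5 r(x) dx ≈ -77.083333.
M_8 = -76.26953125.
Error ≈ -77.083333 − (-76.26953125) ≈ -0.8138.

-0.8138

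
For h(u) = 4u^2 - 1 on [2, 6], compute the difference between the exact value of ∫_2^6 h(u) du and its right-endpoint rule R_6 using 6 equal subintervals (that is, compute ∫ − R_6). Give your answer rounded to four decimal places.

-43.8519

Exact integral: ∫_2^6 h(u) du ≈ 273.333333.
R_6 ≈ 317.185185.
Error ≈ 273.333333 − 317.185185 ≈ -43.8519.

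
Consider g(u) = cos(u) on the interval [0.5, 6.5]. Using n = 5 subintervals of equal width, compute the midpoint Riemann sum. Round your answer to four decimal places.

-0.2809

Δu = (6.5 − 0.5)/5 = 1.2.
Midpoints: 1.1, 2.3, 3.5, 4.7, 5.9.
g(1.1) ≈ 0.4536, g(2.3) ≈ -0.6663, g(3.5) ≈ -0.9365, g(4.7) ≈ -0.0124, g(5.9) ≈ 0.9275.
Sum = Δu · [g(1.1) + g(2.3) + g(3.5) + g(4.7) + g(5.9)].
Sum ≈ -0.2809.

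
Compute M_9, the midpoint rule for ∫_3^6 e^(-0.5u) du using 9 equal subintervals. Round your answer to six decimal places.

Δu = (6 − 3)/9 = 1/3.
Midpoints: 19/6, 3.5, 23/6, 25/6, 4.5, 29/6, 31/6, 5.5, 35/6.
f(19/6) ≈ 0.205290, f(3.5) ≈ 0.173774, f(23/6) ≈ 0.147096, f(25/6) ≈ 0.124514, f(4.5) ≈ 0.105399, f(29/6) ≈ 0.089219, f(31/6) ≈ 0.075522, f(5.5) ≈ 0.063928, f(35/6) ≈ 0.054114.
Sum = Δu · [f(19/6) + f(3.5) + f(23/6) + ...].
Sum ≈ 0.346285.

0.346285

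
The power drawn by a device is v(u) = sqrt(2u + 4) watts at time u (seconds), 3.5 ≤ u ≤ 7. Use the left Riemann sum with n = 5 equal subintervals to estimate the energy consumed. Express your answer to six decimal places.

Δu = (7 − 3.5)/5 = 0.7.
Left endpoints: 3.5, 4.2, 4.9, 5.6, 6.3.
v(3.5) ≈ 3.316625, v(4.2) ≈ 3.521363, v(4.9) ≈ 3.714835, v(5.6) ≈ 3.898718, v(6.3) ≈ 4.074310.
Sum = Δu · [v(3.5) + v(4.2) + v(4.9) + v(5.6) + v(6.3)].
Sum ≈ 12.968096.

12.968096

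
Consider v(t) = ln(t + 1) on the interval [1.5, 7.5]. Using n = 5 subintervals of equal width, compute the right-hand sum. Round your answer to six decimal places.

Δt = (7.5 − 1.5)/5 = 1.2.
Right endpoints: 2.7, 3.9, 5.1, 6.3, 7.5.
v(2.7) ≈ 1.308333, v(3.9) ≈ 1.589235, v(5.1) ≈ 1.808289, v(6.3) ≈ 1.987874, v(7.5) ≈ 2.140066.
Sum = Δt · [v(2.7) + v(3.9) + v(5.1) + v(6.3) + v(7.5)].
Sum ≈ 10.600557.

10.600557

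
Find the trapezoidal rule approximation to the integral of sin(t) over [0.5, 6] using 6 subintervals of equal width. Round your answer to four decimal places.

Δt = (6 − 0.5)/6 = 11/12.
f(0.5) ≈ 0.4794, f(17/12) ≈ 0.9881, f(7/3) ≈ 0.7231, f(3.25) ≈ -0.1082, f(25/6) ≈ -0.8548, f(61/12) ≈ -0.9320, f(6) ≈ -0.2794.
T_6 = (Δt/2)·[f(t_0) + 2f(t_1) + ... + 2f(t_{5}) + f(t_6)].
Sum ≈ -0.0767.

-0.0767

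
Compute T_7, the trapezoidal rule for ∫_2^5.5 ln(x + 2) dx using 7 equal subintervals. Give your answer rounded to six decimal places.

6.064167

Δx = (5.5 − 2)/7 = 0.5.
f(2) ≈ 1.386294, f(2.5) ≈ 1.504077, f(3) ≈ 1.609438, f(3.5) ≈ 1.704748, f(4) ≈ 1.791759, f(4.5) ≈ 1.871802, f(5) ≈ 1.945910, f(5.5) ≈ 2.014903.
T_7 = (Δx/2)·[f(x_0) + 2f(x_1) + ... + 2f(x_{6}) + f(x_7)].
Sum ≈ 6.064167.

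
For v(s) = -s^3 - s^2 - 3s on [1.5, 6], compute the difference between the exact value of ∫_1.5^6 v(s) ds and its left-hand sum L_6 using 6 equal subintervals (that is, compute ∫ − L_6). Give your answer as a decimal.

Exact integral: ∫_1.5^6 v(s) ds = -444.234375.
L_6 = -351.94921875.
Error = -444.234375 − (-351.94921875) = -92.28515625.

-92.28515625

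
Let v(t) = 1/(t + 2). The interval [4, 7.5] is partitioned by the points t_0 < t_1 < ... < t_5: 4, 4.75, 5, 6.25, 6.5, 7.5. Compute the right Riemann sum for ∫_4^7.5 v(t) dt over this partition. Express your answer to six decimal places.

Subinterval widths: 0.75, 0.25, 1.25, 0.25, 1.
Right endpoints: 4.75, 5, 6.25, 6.5, 7.5.
v(4.75) = 4/27, v(5) = 1/7, v(6.25) = 4/33, v(6.5) = 2/17, v(7.5) = 2/19.
Sum = Σ Δt_i · v(t_i).
Sum ≈ 0.433015.

0.433015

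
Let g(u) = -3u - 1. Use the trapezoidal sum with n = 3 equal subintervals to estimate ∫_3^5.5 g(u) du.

-34.375

Δu = (5.5 − 3)/3 = 5/6.
g(3) = -10, g(23/6) = -12.5, g(14/3) = -15, g(5.5) = -17.5.
T_3 = (Δu/2)·[g(u_0) + 2g(u_1) + 2g(u_2) + g(u_3)].
Sum = -34.375.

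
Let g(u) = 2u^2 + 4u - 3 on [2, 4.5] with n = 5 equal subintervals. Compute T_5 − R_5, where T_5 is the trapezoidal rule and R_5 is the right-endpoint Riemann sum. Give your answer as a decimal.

-10.625

T_5 = 80.625.
R_5 = 91.25.
T_5 − R_5 = -10.625.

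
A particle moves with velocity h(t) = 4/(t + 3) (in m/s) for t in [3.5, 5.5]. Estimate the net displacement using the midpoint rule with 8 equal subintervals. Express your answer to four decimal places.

Δt = (5.5 − 3.5)/8 = 0.25.
Midpoints: 3.625, 3.875, 4.125, 4.375, 4.625, 4.875, 5.125, 5.375.
h(3.625) = 32/53, h(3.875) = 32/55, h(4.125) = 32/57, h(4.375) = 32/59, h(4.625) = 32/61, h(4.875) = 32/63, h(5.125) = 32/65, h(5.375) = 32/67.
Sum = Δt · [h(3.625) + h(3.875) + h(4.125) + ...].
Sum ≈ 1.0730.

1.0730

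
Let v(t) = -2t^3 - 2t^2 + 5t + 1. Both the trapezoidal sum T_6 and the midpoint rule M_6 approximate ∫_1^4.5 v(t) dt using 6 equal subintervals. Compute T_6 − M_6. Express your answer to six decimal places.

-5.508247

T_6 ≈ -216.66174769.
M_6 ≈ -211.15350116.
T_6 − M_6 ≈ -5.508247.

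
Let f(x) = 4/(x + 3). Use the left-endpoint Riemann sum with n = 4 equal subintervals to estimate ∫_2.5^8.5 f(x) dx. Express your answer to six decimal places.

Δx = (8.5 − 2.5)/4 = 1.5.
Left endpoints: 2.5, 4, 5.5, 7.
f(2.5) = 8/11, f(4) = 4/7, f(5.5) = 8/17, f(7) = 0.4.
Sum = Δx · [f(2.5) + f(4) + f(5.5) + f(7)].
Sum ≈ 3.253934.

3.253934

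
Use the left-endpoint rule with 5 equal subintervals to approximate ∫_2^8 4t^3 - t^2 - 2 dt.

2811.36

Δt = (8 − 2)/5 = 1.2.
Left endpoints: 2, 3.2, 4.4, 5.6, 6.8.
f(2) = 26, f(3.2) = 118.832, f(4.4) = 319.376, f(5.6) = 669.104, f(6.8) = 1209.488.
Sum = Δt · [f(2) + f(3.2) + f(4.4) + f(5.6) + f(6.8)].
Sum = 2811.36.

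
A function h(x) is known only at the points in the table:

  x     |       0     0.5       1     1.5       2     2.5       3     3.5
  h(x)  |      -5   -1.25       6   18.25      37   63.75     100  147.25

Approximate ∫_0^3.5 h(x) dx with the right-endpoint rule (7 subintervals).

Δx = 0.5.
Sum = 0.5·[(-1.25) + 6 + 18.25 + 37 + 63.75 + 100 + 147.25] = 185.5.

185.5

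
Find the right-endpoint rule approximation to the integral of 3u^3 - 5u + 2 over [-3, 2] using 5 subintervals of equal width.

10

Δu = (2 − (-3))/5 = 1.
Right endpoints: -2, -1, 0, 1, 2.
f(-2) = -12, f(-1) = 4, f(0) = 2, f(1) = 0, f(2) = 16.
Sum = Δu · [f(-2) + f(-1) + f(0) + f(1) + f(2)].
Sum = 10.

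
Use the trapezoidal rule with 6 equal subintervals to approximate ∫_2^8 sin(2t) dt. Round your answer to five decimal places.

0.09760

Δt = (8 − 2)/6 = 1.
f(2) ≈ -0.75680, f(3) ≈ -0.27942, f(4) ≈ 0.98936, f(5) ≈ -0.54402, f(6) ≈ -0.53657, f(7) ≈ 0.99061, f(8) ≈ -0.28790.
T_6 = (Δt/2)·[f(t_0) + 2f(t_1) + ... + 2f(t_{5}) + f(t_6)].
Sum ≈ 0.09760.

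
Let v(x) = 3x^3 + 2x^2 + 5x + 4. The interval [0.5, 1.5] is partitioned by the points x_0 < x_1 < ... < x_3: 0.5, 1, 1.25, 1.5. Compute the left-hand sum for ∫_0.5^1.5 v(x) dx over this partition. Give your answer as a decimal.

11.99609375

Subinterval widths: 0.5, 0.25, 0.25.
Left endpoints: 0.5, 1, 1.25.
v(0.5) = 7.375, v(1) = 14, v(1.25) = 19.234375.
Sum = Σ Δx_i · v(x_i).
Sum = 11.99609375.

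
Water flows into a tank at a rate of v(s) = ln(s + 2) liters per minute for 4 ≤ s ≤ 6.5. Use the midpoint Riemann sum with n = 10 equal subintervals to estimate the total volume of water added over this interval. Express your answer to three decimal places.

Δs = (6.5 − 4)/10 = 0.25.
Midpoints: 4.125, 4.375, 4.625, 4.875, 5.125, 5.375, 5.625, 5.875, 6.125, 6.375.
v(4.125) ≈ 1.812, v(4.375) ≈ 1.852, v(4.625) ≈ 1.891, v(4.875) ≈ 1.928, v(5.125) ≈ 1.964, v(5.375) ≈ 1.998, v(5.625) ≈ 2.031, v(5.875) ≈ 2.064, v(6.125) ≈ 2.095, v(6.375) ≈ 2.125.
Sum = Δs · [v(4.125) + v(4.375) + v(4.625) + ...].
Sum ≈ 4.940.

4.940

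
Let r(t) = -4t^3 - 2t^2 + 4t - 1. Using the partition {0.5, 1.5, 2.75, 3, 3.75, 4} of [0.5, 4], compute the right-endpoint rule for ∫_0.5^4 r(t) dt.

-389.1875

Subinterval widths: 1, 1.25, 0.25, 0.75, 0.25.
Right endpoints: 1.5, 2.75, 3, 3.75, 4.
r(1.5) = -13, r(2.75) = -88.3125, r(3) = -115, r(3.75) = -225.0625, r(4) = -273.
Sum = Σ Δt_i · r(t_i).
Sum = -389.1875.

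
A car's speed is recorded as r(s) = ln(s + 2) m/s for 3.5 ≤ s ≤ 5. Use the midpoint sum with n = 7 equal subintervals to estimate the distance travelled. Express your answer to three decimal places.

2.745

Δs = (5 − 3.5)/7 = 3/14.
Midpoints: 101/28, 107/28, 113/28, 4.25, 125/28, 131/28, 137/28.
r(101/28) ≈ 1.724, r(107/28) ≈ 1.762, r(113/28) ≈ 1.798, r(4.25) ≈ 1.833, r(125/28) ≈ 1.866, r(131/28) ≈ 1.899, r(137/28) ≈ 1.930.
Sum = Δs · [r(101/28) + r(107/28) + r(113/28) + ...].
Sum ≈ 2.745.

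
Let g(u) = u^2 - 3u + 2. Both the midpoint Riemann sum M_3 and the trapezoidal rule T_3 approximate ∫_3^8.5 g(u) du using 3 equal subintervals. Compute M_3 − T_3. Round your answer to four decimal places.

M_3 ≈ 110.292824.
T_3 ≈ 114.914352.
M_3 − T_3 ≈ -4.6215.

-4.6215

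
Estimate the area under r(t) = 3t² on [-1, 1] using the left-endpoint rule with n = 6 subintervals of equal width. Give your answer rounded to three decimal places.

2.111

Δt = (1 − (-1))/6 = 1/3.
Left endpoints: -1, -2/3, -1/3, 0, 1/3, 2/3.
r(-1) = 3, r(-2/3) = 4/3, r(-1/3) = 1/3, r(0) = 0, r(1/3) = 1/3, r(2/3) = 4/3.
Sum = Δt · [r(-1) + r(-2/3) + r(-1/3) + ...].
Sum ≈ 2.111.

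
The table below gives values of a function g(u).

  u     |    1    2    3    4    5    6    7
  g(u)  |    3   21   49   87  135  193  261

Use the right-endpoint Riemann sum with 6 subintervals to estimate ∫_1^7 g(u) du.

746

Δu = 1.
Sum = 1·[21 + 49 + 87 + 135 + 193 + 261] = 746.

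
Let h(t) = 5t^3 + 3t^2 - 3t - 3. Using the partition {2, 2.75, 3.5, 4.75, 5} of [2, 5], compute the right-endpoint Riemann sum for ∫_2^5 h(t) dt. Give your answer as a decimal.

1168.15625

Subinterval widths: 0.75, 0.75, 1.25, 0.25.
Right endpoints: 2.75, 3.5, 4.75, 5.
h(2.75) = 115.421875, h(3.5) = 237.625, h(4.75) = 586.296875, h(5) = 682.
Sum = Σ Δt_i · h(t_i).
Sum = 1168.15625.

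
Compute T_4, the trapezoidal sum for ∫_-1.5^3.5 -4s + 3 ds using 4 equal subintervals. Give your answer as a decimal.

-5

Δs = (3.5 − (-1.5))/4 = 1.25.
f(-1.5) = 9, f(-0.25) = 4, f(1) = -1, f(2.25) = -6, f(3.5) = -11.
T_4 = (Δs/2)·[f(s_0) + 2f(s_1) + 2f(s_2) + 2f(s_3) + f(s_4)].
Sum = -5.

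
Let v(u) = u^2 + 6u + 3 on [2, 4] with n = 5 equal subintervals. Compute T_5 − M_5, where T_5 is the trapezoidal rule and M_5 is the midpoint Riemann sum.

T_5 = 60.72.
M_5 = 60.64.
T_5 − M_5 = 0.08.

0.08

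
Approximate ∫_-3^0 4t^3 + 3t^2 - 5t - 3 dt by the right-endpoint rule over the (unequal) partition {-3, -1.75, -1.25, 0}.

-11.8125

Subinterval widths: 1.25, 0.5, 1.25.
Right endpoints: -1.75, -1.25, 0.
f(-1.75) = -6.5, f(-1.25) = 0.125, f(0) = -3.
Sum = Σ Δt_i · f(t_i).
Sum = -11.8125.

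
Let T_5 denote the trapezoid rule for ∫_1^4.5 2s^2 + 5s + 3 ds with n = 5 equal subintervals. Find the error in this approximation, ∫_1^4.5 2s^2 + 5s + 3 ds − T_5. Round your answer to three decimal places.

-0.572

Exact integral: ∫_1^4.5 f(s) ds ≈ 118.70833.
T_5 = 119.28.
Error ≈ 118.70833 − 119.28 ≈ -0.572.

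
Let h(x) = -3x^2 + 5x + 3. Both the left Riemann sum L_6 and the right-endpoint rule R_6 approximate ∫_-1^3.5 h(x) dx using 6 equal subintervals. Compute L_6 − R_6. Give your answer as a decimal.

L_6 = 0.703125.
R_6 = -7.734375.
L_6 − R_6 = 8.4375.

8.4375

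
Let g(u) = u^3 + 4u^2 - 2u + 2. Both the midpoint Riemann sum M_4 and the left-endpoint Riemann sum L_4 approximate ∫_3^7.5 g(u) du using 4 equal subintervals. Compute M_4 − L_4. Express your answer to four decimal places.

295.2466

M_4 ≈ 1249.642090.
L_4 ≈ 954.395508.
M_4 − L_4 ≈ 295.2466.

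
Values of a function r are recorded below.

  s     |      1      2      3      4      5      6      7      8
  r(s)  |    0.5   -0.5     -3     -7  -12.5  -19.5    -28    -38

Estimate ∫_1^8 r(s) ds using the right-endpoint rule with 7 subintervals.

Δs = 1.
Sum = 1·[(-0.5) + (-3) + (-7) + (-12.5) + (-19.5) + (-28) + (-38)] = -108.5.

-108.5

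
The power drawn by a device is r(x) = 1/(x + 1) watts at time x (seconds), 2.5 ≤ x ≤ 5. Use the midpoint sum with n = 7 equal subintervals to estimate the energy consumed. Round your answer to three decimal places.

0.539

Δx = (5 − 2.5)/7 = 5/14.
Midpoints: 75/28, 85/28, 95/28, 3.75, 115/28, 125/28, 135/28.
r(75/28) = 28/103, r(85/28) = 28/113, r(95/28) = 28/123, r(3.75) = 4/19, r(115/28) = 28/143, r(125/28) = 28/153, r(135/28) = 28/163.
Sum = Δx · [r(75/28) + r(85/28) + r(95/28) + ...].
Sum ≈ 0.539.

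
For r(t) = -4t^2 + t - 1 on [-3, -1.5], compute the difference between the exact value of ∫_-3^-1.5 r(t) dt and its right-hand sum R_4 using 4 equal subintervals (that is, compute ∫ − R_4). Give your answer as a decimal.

-5.203125

Exact integral: ∫_-3^-1.5 r(t) dt = -36.375.
R_4 = -31.171875.
Error = -36.375 − (-31.171875) = -5.203125.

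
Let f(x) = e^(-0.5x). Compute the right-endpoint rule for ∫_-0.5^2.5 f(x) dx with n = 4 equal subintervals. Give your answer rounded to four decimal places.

1.6443

Δx = (2.5 − (-0.5))/4 = 0.75.
Right endpoints: 0.25, 1, 1.75, 2.5.
f(0.25) ≈ 0.8825, f(1) ≈ 0.6065, f(1.75) ≈ 0.4169, f(2.5) ≈ 0.2865.
Sum = Δx · [f(0.25) + f(1) + f(1.75) + f(2.5)].
Sum ≈ 1.6443.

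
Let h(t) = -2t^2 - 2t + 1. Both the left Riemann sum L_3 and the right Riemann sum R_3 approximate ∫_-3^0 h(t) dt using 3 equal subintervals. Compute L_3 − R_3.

-12

L_3 = -13.
R_3 = -1.
L_3 − R_3 = -12.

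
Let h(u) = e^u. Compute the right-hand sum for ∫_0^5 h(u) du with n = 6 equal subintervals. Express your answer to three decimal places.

Δu = (5 − 0)/6 = 5/6.
Right endpoints: 5/6, 5/3, 2.5, 10/3, 25/6, 5.
h(5/6) ≈ 2.301, h(5/3) ≈ 5.294, h(2.5) ≈ 12.182, h(10/3) ≈ 28.032, h(25/6) ≈ 64.500, h(5) ≈ 148.413.
Sum = Δu · [h(5/6) + h(5/3) + h(2.5) + ...].
Sum ≈ 217.269.

217.269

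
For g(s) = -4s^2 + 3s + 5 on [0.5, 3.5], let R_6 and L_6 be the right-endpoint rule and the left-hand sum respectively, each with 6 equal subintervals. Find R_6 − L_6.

R_6 = -34.25.
L_6 = -14.75.
R_6 − L_6 = -19.5.

-19.5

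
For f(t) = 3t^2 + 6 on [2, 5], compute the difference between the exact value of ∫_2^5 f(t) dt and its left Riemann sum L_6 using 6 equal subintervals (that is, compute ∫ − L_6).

15.375

Exact integral: ∫_2^5 f(t) dt = 135.
L_6 = 119.625.
Error = 135 − 119.625 = 15.375.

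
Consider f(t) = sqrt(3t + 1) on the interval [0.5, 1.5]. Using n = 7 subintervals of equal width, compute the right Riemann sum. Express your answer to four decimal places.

Δt = (1.5 − 0.5)/7 = 1/7.
Right endpoints: 9/14, 11/14, 13/14, 15/14, 17/14, 19/14, 1.5.
f(9/14) ≈ 1.7113, f(11/14) ≈ 1.8323, f(13/14) ≈ 1.9457, f(15/14) ≈ 2.0529, f(17/14) ≈ 2.1547, f(19/14) ≈ 2.2520, f(1.5) ≈ 2.3452.
Sum = Δt · [f(9/14) + f(11/14) + f(13/14) + ...].
Sum ≈ 2.0420.

2.0420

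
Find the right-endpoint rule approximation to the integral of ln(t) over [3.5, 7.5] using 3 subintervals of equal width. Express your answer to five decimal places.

7.21280

Δt = (7.5 − 3.5)/3 = 4/3.
Right endpoints: 29/6, 37/6, 7.5.
f(29/6) ≈ 1.57554, f(37/6) ≈ 1.81916, f(7.5) ≈ 2.01490.
Sum = Δt · [f(29/6) + f(37/6) + f(7.5)].
Sum ≈ 7.21280.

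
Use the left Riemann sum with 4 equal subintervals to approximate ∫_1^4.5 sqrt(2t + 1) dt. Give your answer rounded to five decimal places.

8.16663

Δt = (4.5 − 1)/4 = 0.875.
Left endpoints: 1, 1.875, 2.75, 3.625.
f(1) ≈ 1.73205, f(1.875) ≈ 2.17945, f(2.75) ≈ 2.54951, f(3.625) ≈ 2.87228.
Sum = Δt · [f(1) + f(1.875) + f(2.75) + f(3.625)].
Sum ≈ 8.16663.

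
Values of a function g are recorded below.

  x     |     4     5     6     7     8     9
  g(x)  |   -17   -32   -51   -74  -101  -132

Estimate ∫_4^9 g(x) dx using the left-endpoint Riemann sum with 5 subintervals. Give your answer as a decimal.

-275

Δx = 1.
Sum = 1·[(-17) + (-32) + (-51) + (-74) + (-101)] = -275.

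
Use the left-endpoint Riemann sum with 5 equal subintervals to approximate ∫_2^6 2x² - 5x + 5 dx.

61.92

Δx = (6 − 2)/5 = 0.8.
Left endpoints: 2, 2.8, 3.6, 4.4, 5.2.
f(2) = 3, f(2.8) = 6.68, f(3.6) = 12.92, f(4.4) = 21.72, f(5.2) = 33.08.
Sum = Δx · [f(2) + f(2.8) + f(3.6) + f(4.4) + f(5.2)].
Sum = 61.92.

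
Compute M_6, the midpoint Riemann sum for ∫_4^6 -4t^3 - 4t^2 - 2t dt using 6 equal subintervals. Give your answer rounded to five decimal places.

Δt = (6 − 4)/6 = 1/3.
Midpoints: 25/6, 4.5, 29/6, 31/6, 5.5, 35/6.
f(25/6) = -19825/54, f(4.5) = -454.5, f(29/6) = -29957/54, f(31/6) = -36115/54, f(5.5) = -797.5, f(35/6) = -50855/54.
Sum = Δt · [f(25/6) + f(4.5) + f(29/6) + ...].
Sum ≈ -1261.48148.

-1261.48148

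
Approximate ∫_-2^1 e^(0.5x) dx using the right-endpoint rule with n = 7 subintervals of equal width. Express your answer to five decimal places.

2.84594

Δx = (1 − (-2))/7 = 3/7.
Right endpoints: -11/7, -8/7, -5/7, -2/7, 1/7, 4/7, 1.
f(-11/7) ≈ 0.45579, f(-8/7) ≈ 0.56472, f(-5/7) ≈ 0.69967, f(-2/7) ≈ 0.86688, f(1/7) ≈ 1.07404, f(4/7) ≈ 1.33071, f(1) ≈ 1.64872.
Sum = Δx · [f(-11/7) + f(-8/7) + f(-5/7) + ...].
Sum ≈ 2.84594.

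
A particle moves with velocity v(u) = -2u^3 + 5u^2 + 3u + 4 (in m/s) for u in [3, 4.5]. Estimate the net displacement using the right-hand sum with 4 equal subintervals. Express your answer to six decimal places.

Δu = (4.5 − 3)/4 = 0.375.
Right endpoints: 3.375, 3.75, 4.125, 4.5.
v(3.375) = -5.80859375, v(3.75) = -19.90625, v(4.125) = -38.92578125, v(4.5) = -63.5.
Sum = Δu · [v(3.375) + v(3.75) + v(4.125) + v(4.5)].
Sum ≈ -48.052734.

-48.052734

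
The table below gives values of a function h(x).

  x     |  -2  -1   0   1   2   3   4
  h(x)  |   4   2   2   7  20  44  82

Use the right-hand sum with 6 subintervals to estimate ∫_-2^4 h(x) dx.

Δx = 1.
Sum = 1·[2 + 2 + 7 + 20 + 44 + 82] = 157.

157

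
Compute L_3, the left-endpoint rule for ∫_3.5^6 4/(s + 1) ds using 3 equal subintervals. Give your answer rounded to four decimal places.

Δs = (6 − 3.5)/3 = 5/6.
Left endpoints: 3.5, 13/3, 31/6.
f(3.5) = 8/9, f(13/3) = 0.75, f(31/6) = 24/37.
Sum = Δs · [f(3.5) + f(13/3) + f(31/6)].
Sum ≈ 1.9063.

1.9063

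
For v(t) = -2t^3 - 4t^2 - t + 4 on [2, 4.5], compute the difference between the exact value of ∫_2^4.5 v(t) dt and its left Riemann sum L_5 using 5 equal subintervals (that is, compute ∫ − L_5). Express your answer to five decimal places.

Exact integral: ∫_2^4.5 v(t) dt ≈ -305.9895833.
L_5 = -250.
Error ≈ -305.9895833 − (-250) ≈ -55.98958.

-55.98958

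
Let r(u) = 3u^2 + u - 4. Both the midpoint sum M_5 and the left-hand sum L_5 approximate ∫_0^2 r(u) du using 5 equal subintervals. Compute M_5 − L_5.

M_5 = 1.92.
L_5 = -0.64.
M_5 − L_5 = 2.56.

2.56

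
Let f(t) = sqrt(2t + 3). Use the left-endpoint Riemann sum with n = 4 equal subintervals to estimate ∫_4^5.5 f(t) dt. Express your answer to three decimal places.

Δt = (5.5 − 4)/4 = 0.375.
Left endpoints: 4, 4.375, 4.75, 5.125.
f(4) ≈ 3.317, f(4.375) ≈ 3.428, f(4.75) ≈ 3.536, f(5.125) ≈ 3.640.
Sum = Δt · [f(4) + f(4.375) + f(4.75) + f(5.125)].
Sum ≈ 5.220.

5.220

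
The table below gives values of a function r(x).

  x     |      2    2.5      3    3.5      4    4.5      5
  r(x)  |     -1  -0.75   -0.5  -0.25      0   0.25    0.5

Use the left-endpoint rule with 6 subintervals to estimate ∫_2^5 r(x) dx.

Δx = 0.5.
Sum = 0.5·[(-1) + (-0.75) + (-0.5) + (-0.25) + 0 + 0.25] = -1.125.

-1.125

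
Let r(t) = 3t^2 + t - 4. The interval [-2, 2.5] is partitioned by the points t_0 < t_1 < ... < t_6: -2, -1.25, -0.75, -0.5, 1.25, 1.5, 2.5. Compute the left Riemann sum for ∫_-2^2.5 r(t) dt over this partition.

Subinterval widths: 0.75, 0.5, 0.25, 1.75, 0.25, 1.
Left endpoints: -2, -1.25, -0.75, -0.5, 1.25, 1.5.
r(-2) = 6, r(-1.25) = -0.5625, r(-0.75) = -3.0625, r(-0.5) = -3.75, r(1.25) = 1.9375, r(1.5) = 4.25.
Sum = Σ Δt_i · r(t_i).
Sum = 1.625.

1.625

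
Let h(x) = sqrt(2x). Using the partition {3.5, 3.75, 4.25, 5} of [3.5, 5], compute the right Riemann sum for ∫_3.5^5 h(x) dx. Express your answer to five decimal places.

Subinterval widths: 0.25, 0.5, 0.75.
Right endpoints: 3.75, 4.25, 5.
h(3.75) ≈ 2.73861, h(4.25) ≈ 2.91548, h(5) ≈ 3.16228.
Sum = Σ Δx_i · h(x_i).
Sum ≈ 4.51410.

4.51410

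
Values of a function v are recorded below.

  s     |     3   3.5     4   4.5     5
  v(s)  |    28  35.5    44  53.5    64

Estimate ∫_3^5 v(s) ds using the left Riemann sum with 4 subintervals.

80.5

Δs = 0.5.
Sum = 0.5·[28 + 35.5 + 44 + 53.5] = 80.5.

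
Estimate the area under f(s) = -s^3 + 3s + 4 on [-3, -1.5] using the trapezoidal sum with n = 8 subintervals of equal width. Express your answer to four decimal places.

14.9187

Δs = (-1.5 − (-3))/8 = 0.1875.
f(-3) = 22, f(-2.8125) = 72949/4096, f(-2.625) = 7277/512, f(-2.4375) = 45751/4096, f(-2.25) = 8.640625, f(-2.0625) = 26977/4096, f(-1.875) = 2543/512, f(-1.6875) = 15331/4096, f(-1.5) = 2.875.
T_8 = (Δs/2)·[f(s_0) + 2f(s_1) + ... + 2f(s_{7}) + f(s_8)].
Sum ≈ 14.9187.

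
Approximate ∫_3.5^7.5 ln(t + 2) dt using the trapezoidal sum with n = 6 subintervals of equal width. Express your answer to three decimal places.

8.008

Δt = (7.5 − 3.5)/6 = 2/3.
f(3.5) ≈ 1.705, f(25/6) ≈ 1.819, f(29/6) ≈ 1.922, f(5.5) ≈ 2.015, f(37/6) ≈ 2.100, f(41/6) ≈ 2.179, f(7.5) ≈ 2.251.
T_6 = (Δt/2)·[f(t_0) + 2f(t_1) + ... + 2f(t_{5}) + f(t_6)].
Sum ≈ 8.008.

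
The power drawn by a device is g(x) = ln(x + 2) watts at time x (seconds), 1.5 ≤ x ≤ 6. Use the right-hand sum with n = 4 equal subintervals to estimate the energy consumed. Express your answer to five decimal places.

8.19901

Δx = (6 − 1.5)/4 = 1.125.
Right endpoints: 2.625, 3.75, 4.875, 6.
g(2.625) ≈ 1.53148, g(3.75) ≈ 1.74920, g(4.875) ≈ 1.92789, g(6) ≈ 2.07944.
Sum = Δx · [g(2.625) + g(3.75) + g(4.875) + g(6)].
Sum ≈ 8.19901.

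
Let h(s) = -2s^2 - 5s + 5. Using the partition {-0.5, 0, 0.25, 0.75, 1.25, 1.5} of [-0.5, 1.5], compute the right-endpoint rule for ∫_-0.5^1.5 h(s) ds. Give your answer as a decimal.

Subinterval widths: 0.5, 0.25, 0.5, 0.5, 0.25.
Right endpoints: 0, 0.25, 0.75, 1.25, 1.5.
h(0) = 5, h(0.25) = 3.625, h(0.75) = 0.125, h(1.25) = -4.375, h(1.5) = -7.
Sum = Σ Δs_i · h(s_i).
Sum = -0.46875.

-0.46875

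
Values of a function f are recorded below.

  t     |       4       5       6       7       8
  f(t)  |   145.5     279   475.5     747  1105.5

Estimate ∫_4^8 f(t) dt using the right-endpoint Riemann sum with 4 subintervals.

2607

Δt = 1.
Sum = 1·[279 + 475.5 + 747 + 1105.5] = 2607.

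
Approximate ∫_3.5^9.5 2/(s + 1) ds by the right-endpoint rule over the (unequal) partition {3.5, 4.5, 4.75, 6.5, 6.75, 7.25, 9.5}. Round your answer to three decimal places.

Subinterval widths: 1, 0.25, 1.75, 0.25, 0.5, 2.25.
Right endpoints: 4.5, 4.75, 6.5, 6.75, 7.25, 9.5.
f(4.5) = 4/11, f(4.75) = 8/23, f(6.5) = 4/15, f(6.75) = 8/31, f(7.25) = 8/33, f(9.5) = 4/21.
Sum = Σ Δs_i · f(s_i).
Sum ≈ 1.532.

1.532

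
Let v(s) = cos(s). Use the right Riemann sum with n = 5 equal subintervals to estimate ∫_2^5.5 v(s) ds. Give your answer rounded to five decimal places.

Δs = (5.5 − 2)/5 = 0.7.
Right endpoints: 2.7, 3.4, 4.1, 4.8, 5.5.
v(2.7) ≈ -0.90407, v(3.4) ≈ -0.96680, v(4.1) ≈ -0.57482, v(4.8) ≈ 0.08750, v(5.5) ≈ 0.70867.
Sum = Δs · [v(2.7) + v(3.4) + v(4.1) + v(4.8) + v(5.5)].
Sum ≈ -1.15467.

-1.15467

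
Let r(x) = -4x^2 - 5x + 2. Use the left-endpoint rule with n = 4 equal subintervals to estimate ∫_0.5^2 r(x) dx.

Δx = (2 − 0.5)/4 = 0.375.
Left endpoints: 0.5, 0.875, 1.25, 1.625.
r(0.5) = -1.5, r(0.875) = -5.4375, r(1.25) = -10.5, r(1.625) = -16.6875.
Sum = Δx · [r(0.5) + r(0.875) + r(1.25) + r(1.625)].
Sum = -12.796875.

-12.796875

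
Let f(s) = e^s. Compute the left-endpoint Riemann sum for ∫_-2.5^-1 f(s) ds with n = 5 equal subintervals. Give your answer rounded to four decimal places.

Δs = (-1 − (-2.5))/5 = 0.3.
Left endpoints: -2.5, -2.2, -1.9, -1.6, -1.3.
f(-2.5) ≈ 0.0821, f(-2.2) ≈ 0.1108, f(-1.9) ≈ 0.1496, f(-1.6) ≈ 0.2019, f(-1.3) ≈ 0.2725.
Sum = Δs · [f(-2.5) + f(-2.2) + f(-1.9) + f(-1.6) + f(-1.3)].
Sum ≈ 0.2451.

0.2451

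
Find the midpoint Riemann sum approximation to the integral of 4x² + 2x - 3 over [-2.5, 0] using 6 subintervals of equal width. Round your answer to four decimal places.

Δx = (0 − (-2.5))/6 = 5/12.
Midpoints: -55/24, -1.875, -35/24, -25/24, -0.625, -5/24.
f(-55/24) = 1933/144, f(-1.875) = 7.3125, f(-35/24) = 373/144, f(-25/24) = -107/144, f(-0.625) = -2.6875, f(-5/24) = -467/144.
Sum = Δx · [f(-55/24) + f(-1.875) + f(-35/24) + ...].
Sum ≈ 6.9387.

6.9387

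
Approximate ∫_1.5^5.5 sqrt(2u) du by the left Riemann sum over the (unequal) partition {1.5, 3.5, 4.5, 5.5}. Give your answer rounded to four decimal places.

Subinterval widths: 2, 1, 1.
Left endpoints: 1.5, 3.5, 4.5.
f(1.5) ≈ 1.7321, f(3.5) ≈ 2.6458, f(4.5) ≈ 3.0000.
Sum = Σ Δu_i · f(u_i).
Sum ≈ 9.1099.

9.1099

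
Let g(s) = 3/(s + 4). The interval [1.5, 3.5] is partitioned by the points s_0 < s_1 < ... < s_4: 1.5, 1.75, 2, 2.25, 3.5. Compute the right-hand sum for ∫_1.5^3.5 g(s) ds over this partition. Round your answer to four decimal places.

0.8754

Subinterval widths: 0.25, 0.25, 0.25, 1.25.
Right endpoints: 1.75, 2, 2.25, 3.5.
g(1.75) = 12/23, g(2) = 0.5, g(2.25) = 0.48, g(3.5) = 0.4.
Sum = Σ Δs_i · g(s_i).
Sum ≈ 0.8754.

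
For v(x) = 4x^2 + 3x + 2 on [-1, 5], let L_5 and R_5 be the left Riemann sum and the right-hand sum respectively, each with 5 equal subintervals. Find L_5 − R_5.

-136.8

L_5 = 153.36.
R_5 = 290.16.
L_5 − R_5 = -136.8.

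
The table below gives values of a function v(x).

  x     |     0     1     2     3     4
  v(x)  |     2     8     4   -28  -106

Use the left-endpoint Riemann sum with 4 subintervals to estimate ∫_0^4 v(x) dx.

-14

Δx = 1.
Sum = 1·[2 + 8 + 4 + (-28)] = -14.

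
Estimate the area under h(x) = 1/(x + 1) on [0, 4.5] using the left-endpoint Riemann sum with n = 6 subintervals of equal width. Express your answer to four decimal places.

Δx = (4.5 − 0)/6 = 0.75.
Left endpoints: 0, 0.75, 1.5, 2.25, 3, 3.75.
h(0) = 1, h(0.75) = 4/7, h(1.5) = 0.4, h(2.25) = 4/13, h(3) = 0.25, h(3.75) = 4/19.
Sum = Δx · [h(0) + h(0.75) + h(1.5) + ...].
Sum ≈ 2.0547.

2.0547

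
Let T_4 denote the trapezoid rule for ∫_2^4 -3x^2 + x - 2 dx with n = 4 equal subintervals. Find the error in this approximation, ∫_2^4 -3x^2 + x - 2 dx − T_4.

Exact integral: ∫_2^4 f(x) dx = -54.
T_4 = -54.25.
Error = -54 − (-54.25) = 0.25.

0.25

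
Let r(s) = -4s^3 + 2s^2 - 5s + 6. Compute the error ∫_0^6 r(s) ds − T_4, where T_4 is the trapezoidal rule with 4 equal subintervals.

76.5

Exact integral: ∫_0^6 r(s) ds = -1206.
T_4 = -1282.5.
Error = -1206 − (-1282.5) = 76.5.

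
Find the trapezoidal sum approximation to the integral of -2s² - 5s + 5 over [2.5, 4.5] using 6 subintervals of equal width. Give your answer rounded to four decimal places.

Δs = (4.5 − 2.5)/6 = 1/3.
f(2.5) = -20, f(17/6) = -227/9, f(19/6) = -278/9, f(3.5) = -37, f(23/6) = -392/9, f(25/6) = -455/9, f(4.5) = -58.
T_6 = (Δs/2)·[f(s_0) + 2f(s_1) + ... + 2f(s_{5}) + f(s_6)].
Sum ≈ -75.4074.

-75.4074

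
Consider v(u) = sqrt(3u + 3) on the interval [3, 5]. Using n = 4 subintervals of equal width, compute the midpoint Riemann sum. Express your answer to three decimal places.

7.734

Δu = (5 − 3)/4 = 0.5.
Midpoints: 3.25, 3.75, 4.25, 4.75.
v(3.25) ≈ 3.571, v(3.75) ≈ 3.775, v(4.25) ≈ 3.969, v(4.75) ≈ 4.153.
Sum = Δu · [v(3.25) + v(3.75) + v(4.25) + v(4.75)].
Sum ≈ 7.734.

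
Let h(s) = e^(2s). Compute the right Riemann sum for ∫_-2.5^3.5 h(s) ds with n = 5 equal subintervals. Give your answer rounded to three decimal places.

Δs = (3.5 − (-2.5))/5 = 1.2.
Right endpoints: -1.3, -0.1, 1.1, 2.3, 3.5.
h(-1.3) ≈ 0.074, h(-0.1) ≈ 0.819, h(1.1) ≈ 9.025, h(2.3) ≈ 99.484, h(3.5) ≈ 1096.633.
Sum = Δs · [h(-1.3) + h(-0.1) + h(1.1) + h(2.3) + h(3.5)].
Sum ≈ 1447.243.

1447.243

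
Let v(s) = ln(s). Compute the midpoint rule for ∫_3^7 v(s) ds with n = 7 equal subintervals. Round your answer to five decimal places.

6.32812

Δs = (7 − 3)/7 = 4/7.
Midpoints: 23/7, 27/7, 31/7, 5, 39/7, 43/7, 47/7.
v(23/7) ≈ 1.18958, v(27/7) ≈ 1.34993, v(31/7) ≈ 1.48808, v(5) ≈ 1.60944, v(39/7) ≈ 1.71765, v(43/7) ≈ 1.81529, v(47/7) ≈ 1.90424.
Sum = Δs · [v(23/7) + v(27/7) + v(31/7) + ...].
Sum ≈ 6.32812.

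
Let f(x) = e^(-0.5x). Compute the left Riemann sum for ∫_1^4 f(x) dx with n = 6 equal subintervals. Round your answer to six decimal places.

1.065093

Δx = (4 − 1)/6 = 0.5.
Left endpoints: 1, 1.5, 2, 2.5, 3, 3.5.
f(1) ≈ 0.606531, f(1.5) ≈ 0.472367, f(2) ≈ 0.367879, f(2.5) ≈ 0.286505, f(3) ≈ 0.223130, f(3.5) ≈ 0.173774.
Sum = Δx · [f(1) + f(1.5) + f(2) + ...].
Sum ≈ 1.065093.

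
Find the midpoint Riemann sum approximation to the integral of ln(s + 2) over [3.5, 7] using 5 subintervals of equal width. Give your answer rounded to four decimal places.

Δs = (7 − 3.5)/5 = 0.7.
Midpoints: 3.85, 4.55, 5.25, 5.95, 6.65.
f(3.85) ≈ 1.7664, f(4.55) ≈ 1.8795, f(5.25) ≈ 1.9810, f(5.95) ≈ 2.0732, f(6.65) ≈ 2.1576.
Sum = Δs · [f(3.85) + f(4.55) + f(5.25) + f(5.95) + f(6.65)].
Sum ≈ 6.9003.

6.9003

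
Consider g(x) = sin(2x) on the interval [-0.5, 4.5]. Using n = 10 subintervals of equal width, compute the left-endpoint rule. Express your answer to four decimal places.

0.3508

Δx = (4.5 − (-0.5))/10 = 0.5.
Left endpoints: -0.5, 0, 0.5, 1, 1.5, 2, 2.5, 3, 3.5, 4.
g(-0.5) ≈ -0.8415, g(0) ≈ 0.0000, g(0.5) ≈ 0.8415, g(1) ≈ 0.9093, g(1.5) ≈ 0.1411, g(2) ≈ -0.7568, g(2.5) ≈ -0.9589, g(3) ≈ -0.2794, g(3.5) ≈ 0.6570, g(4) ≈ 0.9894.
Sum = Δx · [g(-0.5) + g(0) + g(0.5) + ...].
Sum ≈ 0.3508.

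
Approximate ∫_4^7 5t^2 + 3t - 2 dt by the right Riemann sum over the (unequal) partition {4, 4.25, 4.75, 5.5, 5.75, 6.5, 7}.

Subinterval widths: 0.25, 0.5, 0.75, 0.25, 0.75, 0.5.
Right endpoints: 4.25, 4.75, 5.5, 5.75, 6.5, 7.
f(4.25) = 101.0625, f(4.75) = 125.0625, f(5.5) = 165.75, f(5.75) = 180.5625, f(6.5) = 228.75, f(7) = 264.
Sum = Σ Δt_i · f(t_i).
Sum = 560.8125.

560.8125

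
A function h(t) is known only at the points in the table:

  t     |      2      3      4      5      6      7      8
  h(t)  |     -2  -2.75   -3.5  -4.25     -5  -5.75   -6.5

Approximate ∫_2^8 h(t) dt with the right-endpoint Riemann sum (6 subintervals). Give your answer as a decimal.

-27.75

Δt = 1.
Sum = 1·[(-2.75) + (-3.5) + (-4.25) + (-5) + (-5.75) + (-6.5)] = -27.75.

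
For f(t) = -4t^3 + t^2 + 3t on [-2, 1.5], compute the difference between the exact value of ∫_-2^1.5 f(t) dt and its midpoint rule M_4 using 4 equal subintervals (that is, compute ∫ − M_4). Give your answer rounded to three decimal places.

0.893

Exact integral: ∫_-2^1.5 f(t) dt ≈ 12.10417.
M_4 = 11.2109375.
Error ≈ 12.10417 − 11.2109375 ≈ 0.893.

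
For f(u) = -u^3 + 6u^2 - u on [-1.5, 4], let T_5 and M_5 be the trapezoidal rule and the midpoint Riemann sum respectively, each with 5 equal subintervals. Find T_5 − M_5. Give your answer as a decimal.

3.7434375

T_5 = 67.63625.
M_5 = 63.8928125.
T_5 − M_5 = 3.7434375.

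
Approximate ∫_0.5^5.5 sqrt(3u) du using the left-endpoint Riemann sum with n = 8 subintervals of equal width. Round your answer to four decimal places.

13.5720

Δu = (5.5 − 0.5)/8 = 0.625.
Left endpoints: 0.5, 1.125, 1.75, 2.375, 3, 3.625, 4.25, 4.875.
f(0.5) ≈ 1.2247, f(1.125) ≈ 1.8371, f(1.75) ≈ 2.2913, f(2.375) ≈ 2.6693, f(3) ≈ 3.0000, f(3.625) ≈ 3.2977, f(4.25) ≈ 3.5707, f(4.875) ≈ 3.8243.
Sum = Δu · [f(0.5) + f(1.125) + f(1.75) + ...].
Sum ≈ 13.5720.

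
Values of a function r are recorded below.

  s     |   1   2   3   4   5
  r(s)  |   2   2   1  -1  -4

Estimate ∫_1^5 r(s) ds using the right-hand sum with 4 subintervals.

-2

Δs = 1.
Sum = 1·[2 + 1 + (-1) + (-4)] = -2.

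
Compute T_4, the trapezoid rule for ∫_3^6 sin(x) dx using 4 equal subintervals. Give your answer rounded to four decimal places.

-1.8579

Δx = (6 − 3)/4 = 0.75.
f(3) ≈ 0.1411, f(3.75) ≈ -0.5716, f(4.5) ≈ -0.9775, f(5.25) ≈ -0.8589, f(6) ≈ -0.2794.
T_4 = (Δx/2)·[f(x_0) + 2f(x_1) + 2f(x_2) + 2f(x_3) + f(x_4)].
Sum ≈ -1.8579.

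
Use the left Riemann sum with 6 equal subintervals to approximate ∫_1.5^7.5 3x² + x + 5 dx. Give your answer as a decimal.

394.5

Δx = (7.5 − 1.5)/6 = 1.
Left endpoints: 1.5, 2.5, 3.5, 4.5, 5.5, 6.5.
f(1.5) = 13.25, f(2.5) = 26.25, f(3.5) = 45.25, f(4.5) = 70.25, f(5.5) = 101.25, f(6.5) = 138.25.
Sum = Δx · [f(1.5) + f(2.5) + f(3.5) + ...].
Sum = 394.5.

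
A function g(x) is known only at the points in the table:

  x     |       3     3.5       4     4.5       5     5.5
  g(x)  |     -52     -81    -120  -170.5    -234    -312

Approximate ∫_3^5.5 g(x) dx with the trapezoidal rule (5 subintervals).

Δx = 0.5.
T_5 = (0.5/2)·[(-52) + 2·(-81) + 2·(-120) + 2·(-170.5) + 2·(-234) + (-312)] = -393.75.

-393.75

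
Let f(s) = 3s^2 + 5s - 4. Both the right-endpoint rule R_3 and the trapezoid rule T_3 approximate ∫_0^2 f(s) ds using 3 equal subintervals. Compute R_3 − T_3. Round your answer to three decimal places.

R_3 ≈ 17.77778.
T_3 ≈ 10.44444.
R_3 − T_3 ≈ 7.333.

7.333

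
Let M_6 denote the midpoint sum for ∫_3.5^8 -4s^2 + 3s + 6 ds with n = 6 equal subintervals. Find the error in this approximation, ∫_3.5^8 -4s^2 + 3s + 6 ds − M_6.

-0.84375

Exact integral: ∫_3.5^8 f(s) ds = -520.875.
M_6 = -520.03125.
Error = -520.875 − (-520.03125) = -0.84375.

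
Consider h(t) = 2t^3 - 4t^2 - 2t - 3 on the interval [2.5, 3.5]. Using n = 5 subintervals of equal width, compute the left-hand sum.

7.41

Δt = (3.5 − 2.5)/5 = 0.2.
Left endpoints: 2.5, 2.7, 2.9, 3.1, 3.3.
h(2.5) = -1.75, h(2.7) = 1.806, h(2.9) = 6.338, h(3.1) = 11.942, h(3.3) = 18.714.
Sum = Δt · [h(2.5) + h(2.7) + h(2.9) + h(3.1) + h(3.3)].
Sum = 7.41.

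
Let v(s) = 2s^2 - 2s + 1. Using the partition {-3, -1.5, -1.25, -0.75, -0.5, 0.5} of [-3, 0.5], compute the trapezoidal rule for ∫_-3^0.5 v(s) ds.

Subinterval widths: 1.5, 0.25, 0.5, 0.25, 1.
v(-3) = 25, v(-1.5) = 8.5, v(-1.25) = 6.625, v(-0.75) = 3.625, v(-0.5) = 2.5, v(0.5) = 0.5.
On each subinterval the trapezoid contributes (Δs_i/2)·[v(s_{i-1}) + v(s_i)].
Sum = 31.84375.

31.84375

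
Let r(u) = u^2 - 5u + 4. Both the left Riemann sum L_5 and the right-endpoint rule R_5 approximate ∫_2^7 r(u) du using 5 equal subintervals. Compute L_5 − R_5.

-20

L_5 = 10.
R_5 = 30.
L_5 − R_5 = -20.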